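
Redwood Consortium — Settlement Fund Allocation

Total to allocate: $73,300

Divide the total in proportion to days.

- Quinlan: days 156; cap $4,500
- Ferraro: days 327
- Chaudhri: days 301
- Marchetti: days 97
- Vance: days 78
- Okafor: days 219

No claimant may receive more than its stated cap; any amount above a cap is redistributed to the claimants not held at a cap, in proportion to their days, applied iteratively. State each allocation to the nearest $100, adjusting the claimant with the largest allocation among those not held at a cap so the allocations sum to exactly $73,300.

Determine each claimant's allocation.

Quinlan: $4,500 | Ferraro: $22,000 | Chaudhri: $20,300 | Marchetti: $6,500 | Vance: $5,300 | Okafor: $14,700

Days total: 1,178.
Unconstrained shares: Quinlan 9,706.96; Ferraro 20,347.28; Chaudhri 18,729.46; Marchetti 6,035.74; Vance 4,853.48; Okafor 13,627.08.
Held at cap: Quinlan ($4,500); balance $68,800 reallocated over remaining days 1,022.
Shares after redistribution: Ferraro 22,013.31 → $22,000; Chaudhri 20,263.01 → $20,300; Marchetti 6,529.94 → $6,500; Vance 5,250.88 → $5,300; Okafor 14,742.86 → $14,700.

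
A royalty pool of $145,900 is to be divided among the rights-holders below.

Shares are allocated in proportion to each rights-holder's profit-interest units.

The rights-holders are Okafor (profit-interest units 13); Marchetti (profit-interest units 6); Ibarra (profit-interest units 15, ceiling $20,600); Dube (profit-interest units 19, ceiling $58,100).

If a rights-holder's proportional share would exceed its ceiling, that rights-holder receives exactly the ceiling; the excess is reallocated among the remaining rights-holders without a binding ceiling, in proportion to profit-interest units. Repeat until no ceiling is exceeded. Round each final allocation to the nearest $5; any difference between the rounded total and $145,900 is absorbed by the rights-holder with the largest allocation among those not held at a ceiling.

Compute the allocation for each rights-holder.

Okafor: $45,980 · Marchetti: $21,220 · Ibarra: $20,600 · Dube: $58,100

Combined profit-interest units = 53.
Pro-rata shares before constraints: Okafor 35,786.79; Marchetti 16,516.98; Ibarra 41,292.45; Dube 52,303.77.
Capped: Ibarra ($20,600); remaining pool $125,300 reallocated over remaining profit-interest units 38.
Capped: Dube ($58,100); remaining pool $67,200 reallocated over remaining profit-interest units 19.
Remaining shares: Okafor 45,978.95 → $45,980; Marchetti 21,221.05 → $21,220.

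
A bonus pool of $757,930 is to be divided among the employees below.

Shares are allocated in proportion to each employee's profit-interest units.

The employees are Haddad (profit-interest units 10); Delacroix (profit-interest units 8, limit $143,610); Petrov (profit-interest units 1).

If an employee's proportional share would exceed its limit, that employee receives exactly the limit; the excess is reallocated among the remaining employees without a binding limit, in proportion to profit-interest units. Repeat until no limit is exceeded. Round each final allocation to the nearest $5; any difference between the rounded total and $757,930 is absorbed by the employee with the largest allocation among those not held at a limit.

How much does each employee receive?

Profit-interest units total: 19.
Unconstrained shares: Haddad 398,910.53; Delacroix 319,128.42; Petrov 39,891.05.
Capped: Delacroix ($143,610); remaining pool $614,320 reallocated over remaining profit-interest units 11.
Redistributed shares: Haddad 558,472.73 → $558,475; Petrov 55,847.27 → $55,845.

Haddad: $558,475; Delacroix: $143,610; Petrov: $55,845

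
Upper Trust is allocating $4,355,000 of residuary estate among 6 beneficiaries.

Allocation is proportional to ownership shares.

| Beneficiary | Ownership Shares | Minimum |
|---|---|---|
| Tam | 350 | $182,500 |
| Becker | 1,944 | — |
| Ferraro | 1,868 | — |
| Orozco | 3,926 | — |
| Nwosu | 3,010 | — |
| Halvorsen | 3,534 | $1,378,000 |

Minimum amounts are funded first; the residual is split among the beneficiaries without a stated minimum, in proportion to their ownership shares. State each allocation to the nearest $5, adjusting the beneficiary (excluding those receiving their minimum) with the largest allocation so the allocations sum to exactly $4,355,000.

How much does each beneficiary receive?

Tam: $182,500 · Becker: $505,445 · Ferraro: $485,685 · Orozco: $1,020,765 · Nwosu: $782,605 · Halvorsen: $1,378,000

Minimums first: Tam $182,500; Halvorsen $1,378,000. Residual $2,794,500.
Residual split over remaining ownership shares 10,748: Becker 505,443.62 → $505,445; Ferraro 485,683.48 → $485,685; Orozco 1,020,767.31 → $1,020,765; Nwosu 782,605.60 → $782,605.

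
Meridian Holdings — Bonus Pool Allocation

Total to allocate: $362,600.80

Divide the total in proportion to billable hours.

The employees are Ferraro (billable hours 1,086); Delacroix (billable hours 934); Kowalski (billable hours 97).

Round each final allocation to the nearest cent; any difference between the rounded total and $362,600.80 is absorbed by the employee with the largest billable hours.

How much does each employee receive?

Ferraro: $186,010.61 · Delacroix: $159,975.98 · Kowalski: $16,614.21

Sum of billable hours: 1,086 + 934 + 97 = 2,117.
Raw shares: Ferraro 186,010.6135; Delacroix 159,975.9788; Kowalski 16,614.2077.
At nearest cent: Ferraro $186,010.61; Delacroix $159,975.98; Kowalski $16,614.21. Sum = $362,600.80.
Rounded total matches; no reconciliation needed.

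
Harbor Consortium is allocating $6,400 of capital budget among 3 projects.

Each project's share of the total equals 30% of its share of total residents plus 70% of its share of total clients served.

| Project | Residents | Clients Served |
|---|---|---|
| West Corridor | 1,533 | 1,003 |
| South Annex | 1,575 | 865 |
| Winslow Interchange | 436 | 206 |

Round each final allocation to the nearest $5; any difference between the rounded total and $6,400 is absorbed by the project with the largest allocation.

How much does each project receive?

Totals — residents 3,544, clients served 2,074.
Combined weights (30% residents + 70% clients served): West Corridor 0.4683; South Annex 0.4253; Winslow Interchange 0.1064.
Raw shares: West Corridor 2,997.08; South Annex 2,721.74; Winslow Interchange 681.18.
At nearest $5: West Corridor $2,995; South Annex $2,720; Winslow Interchange $680. Sum = $6,395.
Difference $6,400 − $6,395 = +$5 applied to largest allocation (West Corridor): West Corridor becomes $3,000.

West Corridor: $3,000; South Annex: $2,720; Winslow Interchange: $680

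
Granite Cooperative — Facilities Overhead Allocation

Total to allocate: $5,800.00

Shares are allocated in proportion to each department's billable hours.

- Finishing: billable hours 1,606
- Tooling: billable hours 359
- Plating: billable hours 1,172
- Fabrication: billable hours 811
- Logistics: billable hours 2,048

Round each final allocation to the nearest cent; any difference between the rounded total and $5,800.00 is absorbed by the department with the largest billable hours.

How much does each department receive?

Sum of billable hours: 1,606 + 359 + 1,172 + 811 + 2,048 = 5,996.
Raw shares: Finishing 1,553.5023; Tooling 347.2648; Plating 1,133.6891; Fabrication 784.4897; Logistics 1,981.0540.
Rounded to nearest cent: Finishing $1,553.50; Tooling $347.26; Plating $1,133.69; Fabrication $784.49; Logistics $1,981.05. Sum = $5,799.99.
Difference $5,800.00 − $5,799.99 = +$0.01 applied to largest billable hours (Logistics): Logistics becomes $1,981.06.

Finishing: $1,553.50 | Tooling: $347.26 | Plating: $1,133.69 | Fabrication: $784.49 | Logistics: $1,981.06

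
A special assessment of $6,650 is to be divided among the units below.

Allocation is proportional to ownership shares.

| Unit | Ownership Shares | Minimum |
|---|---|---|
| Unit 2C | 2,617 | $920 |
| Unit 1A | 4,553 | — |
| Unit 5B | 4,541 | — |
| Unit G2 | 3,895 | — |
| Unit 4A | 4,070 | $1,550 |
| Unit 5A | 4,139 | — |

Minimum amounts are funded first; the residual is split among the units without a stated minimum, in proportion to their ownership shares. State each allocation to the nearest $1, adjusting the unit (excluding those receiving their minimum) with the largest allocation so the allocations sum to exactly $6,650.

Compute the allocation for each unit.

Unit 2C: $920 · Unit 1A: $1,111 · Unit 5B: $1,108 · Unit G2: $951 · Unit 4A: $1,550 · Unit 5A: $1,010

Guaranteed amounts: Unit 2C $920; Unit 4A $1,550. Balance $4,180.
Balance split over remaining ownership shares 17,128: Unit 1A 1,111.14 → $1,111; Unit 5B 1,108.21 → $1,108; Unit G2 950.55 → $951; Unit 5A 1,010.10 → $1,010.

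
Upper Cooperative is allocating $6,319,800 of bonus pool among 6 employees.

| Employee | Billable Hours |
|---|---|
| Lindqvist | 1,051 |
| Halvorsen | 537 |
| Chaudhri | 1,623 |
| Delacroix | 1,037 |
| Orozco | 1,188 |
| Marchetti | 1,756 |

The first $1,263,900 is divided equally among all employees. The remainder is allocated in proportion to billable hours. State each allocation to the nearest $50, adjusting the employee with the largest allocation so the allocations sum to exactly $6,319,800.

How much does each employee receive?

First tranche $1,263,900 split equally: $210,650 each.
Remainder $5,055,900 by billable hours (total 7,192): Lindqvist 738,841.89 → $738,850; Halvorsen 377,505.33 → $377,500; Chaudhri 1,140,951.85 → $1,140,950; Delacroix 729,000.04 → $729,000; Orozco 835,151.45 → $835,150; Marchetti 1,234,449.44 → $1,234,450.
Totals: Lindqvist $210,650 + $738,850 = $949,500; Halvorsen $210,650 + $377,500 = $588,150; Chaudhri $210,650 + $1,140,950 = $1,351,600; Delacroix $210,650 + $729,000 = $939,650; Orozco $210,650 + $835,150 = $1,045,800; Marchetti $210,650 + $1,234,450 = $1,445,100.

Lindqvist: $949,500 | Halvorsen: $588,150 | Chaudhri: $1,351,600 | Delacroix: $939,650 | Orozco: $1,045,800 | Marchetti: $1,445,100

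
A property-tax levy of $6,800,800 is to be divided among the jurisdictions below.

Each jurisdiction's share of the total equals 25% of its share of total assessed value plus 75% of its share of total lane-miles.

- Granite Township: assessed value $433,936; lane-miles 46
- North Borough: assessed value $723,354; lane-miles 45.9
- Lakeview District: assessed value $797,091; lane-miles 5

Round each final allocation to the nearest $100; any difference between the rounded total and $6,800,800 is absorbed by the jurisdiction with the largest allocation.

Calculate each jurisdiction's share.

Granite Township: $2,798,800 · North Borough: $3,045,400 · Lakeview District: $956,600

Totals — assessed value 1,954,381, lane-miles 96.9.
Combined weights (25% assessed value + 75% lane-miles): Granite Township 0.4115; North Borough 0.4478; Lakeview District 0.1407.
Unrounded shares: Granite Township 2,798,837.03; North Borough 3,045,350.41; Lakeview District 956,612.56.
After rounding ($100): Granite Township $2,798,800; North Borough $3,045,400; Lakeview District $956,600. Sum = $6,800,800.
Rounded total matches; no reconciliation needed.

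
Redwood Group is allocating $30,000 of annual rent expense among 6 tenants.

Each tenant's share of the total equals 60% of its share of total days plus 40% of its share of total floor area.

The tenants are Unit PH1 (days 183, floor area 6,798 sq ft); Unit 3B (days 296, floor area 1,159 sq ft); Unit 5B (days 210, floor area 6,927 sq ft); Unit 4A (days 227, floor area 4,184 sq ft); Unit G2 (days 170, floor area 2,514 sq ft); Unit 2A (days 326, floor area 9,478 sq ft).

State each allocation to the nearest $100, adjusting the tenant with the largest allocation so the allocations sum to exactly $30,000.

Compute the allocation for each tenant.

Unit PH1: $5,000 · Unit 3B: $4,200 · Unit 5B: $5,400 · Unit 4A: $4,500 · Unit G2: $3,100 · Unit 2A: $7,800

Days total 1,412; floor area total 31,060.
Combined weights (60% days + 40% floor area): Unit PH1 0.1653; Unit 3B 0.1407; Unit 5B 0.1784; Unit 4A 0.1503; Unit G2 0.1046; Unit 2A 0.2606.
Raw shares: Unit PH1 4,959.26; Unit 3B 4,221.15; Unit 5B 5,353.29; Unit 4A 4,510.25; Unit G2 3,138.42; Unit 2A 7,817.62.
At nearest $100: Unit PH1 $5,000; Unit 3B $4,200; Unit 5B $5,400; Unit 4A $4,500; Unit G2 $3,100; Unit 2A $7,800. Sum = $30,000.
Rounded total matches; no reconciliation needed.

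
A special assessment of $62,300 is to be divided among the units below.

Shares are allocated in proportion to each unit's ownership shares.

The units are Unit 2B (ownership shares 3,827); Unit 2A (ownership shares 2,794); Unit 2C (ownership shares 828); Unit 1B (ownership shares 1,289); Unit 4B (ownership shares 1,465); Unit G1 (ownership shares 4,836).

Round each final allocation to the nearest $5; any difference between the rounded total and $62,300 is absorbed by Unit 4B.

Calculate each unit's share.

Unit 2B: $15,855 | Unit 2A: $11,575 | Unit 2C: $3,430 | Unit 1B: $5,340 | Unit 4B: $6,065 | Unit G1: $20,035

Total ownership shares = 15,039.
Unrounded shares: Unit 2B 3,827/15,039 × $62,300 = 15,853.59; Unit 2A 2,794/15,039 × $62,300 = 11,574.32; Unit 2C 828/15,039 × $62,300 = 3,430.04; Unit 1B 1,289/15,039 × $62,300 = 5,339.76; Unit 4B 1,465/15,039 × $62,300 = 6,068.85; Unit G1 4,836/15,039 × $62,300 = 20,033.43.
Rounded to nearest $5: Unit 2B $15,855; Unit 2A $11,575; Unit 2C $3,430; Unit 1B $5,340; Unit 4B $6,070; Unit G1 $20,035. Sum = $62,305.
Difference $62,300 − $62,305 = −$5 applied to Unit 4B: Unit 4B becomes $6,065.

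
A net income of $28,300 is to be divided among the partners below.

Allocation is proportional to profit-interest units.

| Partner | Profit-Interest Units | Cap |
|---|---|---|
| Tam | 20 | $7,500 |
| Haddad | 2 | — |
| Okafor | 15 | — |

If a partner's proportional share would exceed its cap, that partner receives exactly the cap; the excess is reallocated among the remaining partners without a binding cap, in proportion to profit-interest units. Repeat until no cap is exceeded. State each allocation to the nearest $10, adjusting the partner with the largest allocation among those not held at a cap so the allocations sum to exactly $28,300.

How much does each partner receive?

Sum of profit-interest units: 37.
Pro-rata shares before constraints: Tam 15,297.30; Haddad 1,529.73; Okafor 11,472.97.
Cap binds for Tam ($7,500); balance $20,800 reallocated over remaining profit-interest units 17.
Redistributed shares: Haddad 2,447.06 → $2,450; Okafor 18,352.94 → $18,350.

Tam: $7,500; Haddad: $2,450; Okafor: $18,350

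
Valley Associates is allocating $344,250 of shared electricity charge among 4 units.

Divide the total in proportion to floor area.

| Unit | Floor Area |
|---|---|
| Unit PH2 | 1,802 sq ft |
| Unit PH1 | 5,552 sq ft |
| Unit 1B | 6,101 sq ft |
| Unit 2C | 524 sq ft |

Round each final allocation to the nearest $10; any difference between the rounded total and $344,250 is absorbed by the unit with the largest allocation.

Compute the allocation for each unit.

Unit PH2: $44,380 · Unit PH1: $136,720 · Unit 1B: $150,250 · Unit 2C: $12,900

Sum of floor area: 13,979.
Proportional shares: Unit PH2 1,802/13,979 × $344,250 = 44,376.46; Unit PH1 5,552/13,979 × $344,250 = 136,724.80; Unit 1B 6,101/13,979 × $344,250 = 150,244.60; Unit 2C 524/13,979 × $344,250 = 12,904.14.
After rounding ($10): Unit PH2 $44,380; Unit PH1 $136,720; Unit 1B $150,240; Unit 2C $12,900. Sum = $344,240.
Difference $344,250 − $344,240 = +$10 applied to largest allocation (Unit 1B): Unit 1B becomes $150,250.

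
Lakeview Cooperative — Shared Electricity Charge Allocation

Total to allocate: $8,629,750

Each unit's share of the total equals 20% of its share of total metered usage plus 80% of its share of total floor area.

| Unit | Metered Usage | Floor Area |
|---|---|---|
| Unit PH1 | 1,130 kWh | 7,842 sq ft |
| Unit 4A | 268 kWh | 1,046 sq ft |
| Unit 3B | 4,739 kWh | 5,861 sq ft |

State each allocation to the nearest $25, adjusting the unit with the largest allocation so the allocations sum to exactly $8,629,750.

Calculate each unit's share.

Totals — metered usage 6,137, floor area 14,749.
Combined weights (20% metered usage + 80% floor area): Unit PH1 0.4622; Unit 4A 0.0655; Unit 3B 0.4723.
Proportional shares: Unit PH1 3,988,527.73; Unit 4A 564,989.38; Unit 3B 4,076,232.89.
Rounded to nearest $25: Unit PH1 $3,988,525; Unit 4A $565,000; Unit 3B $4,076,225. Sum = $8,629,750.
Rounded total matches; no reconciliation needed.

Unit PH1: $3,988,525 · Unit 4A: $565,000 · Unit 3B: $4,076,225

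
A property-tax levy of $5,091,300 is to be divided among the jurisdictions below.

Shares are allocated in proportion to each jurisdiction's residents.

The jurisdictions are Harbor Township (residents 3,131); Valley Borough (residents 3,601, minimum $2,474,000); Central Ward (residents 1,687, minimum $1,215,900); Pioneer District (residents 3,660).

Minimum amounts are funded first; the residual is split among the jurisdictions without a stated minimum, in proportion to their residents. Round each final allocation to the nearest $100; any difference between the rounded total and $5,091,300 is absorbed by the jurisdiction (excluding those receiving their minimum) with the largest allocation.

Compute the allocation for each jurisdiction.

Guaranteed amounts: Valley Borough $2,474,000; Central Ward $1,215,900. Remaining pool $1,401,400.
Remaining pool split over remaining residents 6,791: Harbor Township 646,117.42 → $646,100; Pioneer District 755,282.58 → $755,300.

Harbor Township: $646,100; Valley Borough: $2,474,000; Central Ward: $1,215,900; Pioneer District: $755,300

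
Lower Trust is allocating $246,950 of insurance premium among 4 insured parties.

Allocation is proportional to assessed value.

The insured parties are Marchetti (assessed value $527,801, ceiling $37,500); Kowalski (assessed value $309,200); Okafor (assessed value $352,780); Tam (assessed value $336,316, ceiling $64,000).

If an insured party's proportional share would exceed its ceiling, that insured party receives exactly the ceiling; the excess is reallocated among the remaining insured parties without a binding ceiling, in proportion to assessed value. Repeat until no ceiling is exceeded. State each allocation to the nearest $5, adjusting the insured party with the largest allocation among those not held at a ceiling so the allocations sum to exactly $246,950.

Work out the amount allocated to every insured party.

Total assessed value = 1,526,097.
Pro-rata shares before constraints: Marchetti 85,407.71; Kowalski 50,034.13; Okafor 57,086.16; Tam 54,421.99.
Capped: Marchetti ($37,500); balance $209,450 reallocated over remaining assessed value 998,296.
Capped: Tam ($64,000); balance $145,450 reallocated over remaining assessed value 661,980.
Shares after redistribution: Kowalski 67,937.31 → $67,935; Okafor 77,512.69 → $77,515.

Marchetti: $37,500; Kowalski: $67,935; Okafor: $77,515; Tam: $64,000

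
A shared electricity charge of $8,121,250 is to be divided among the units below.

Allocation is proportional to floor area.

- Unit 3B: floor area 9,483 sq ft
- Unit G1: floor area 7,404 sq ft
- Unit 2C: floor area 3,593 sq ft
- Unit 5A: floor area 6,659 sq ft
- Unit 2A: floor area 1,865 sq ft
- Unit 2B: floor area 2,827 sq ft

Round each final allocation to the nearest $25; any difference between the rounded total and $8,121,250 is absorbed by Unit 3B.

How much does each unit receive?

Floor area total: 31,831.
Proportional shares: Unit 3B 9,483/31,831 × $8,121,250 = 2,419,459.45; Unit G1 7,404/31,831 × $8,121,250 = 1,889,030.66; Unit 2C 3,593/31,831 × $8,121,250 = 916,705.45; Unit 5A 6,659/31,831 × $8,121,250 = 1,698,953.97; Unit 2A 1,865/31,831 × $8,121,250 = 475,829.58; Unit 2B 2,827/31,831 × $8,121,250 = 721,270.89.
Rounded to nearest $25: Unit 3B $2,419,450; Unit G1 $1,889,025; Unit 2C $916,700; Unit 5A $1,698,950; Unit 2A $475,825; Unit 2B $721,275. Sum = $8,121,225.
Difference $8,121,250 − $8,121,225 = +$25 applied to Unit 3B: Unit 3B becomes $2,419,475.

Unit 3B: $2,419,475; Unit G1: $1,889,025; Unit 2C: $916,700; Unit 5A: $1,698,950; Unit 2A: $475,825; Unit 2B: $721,275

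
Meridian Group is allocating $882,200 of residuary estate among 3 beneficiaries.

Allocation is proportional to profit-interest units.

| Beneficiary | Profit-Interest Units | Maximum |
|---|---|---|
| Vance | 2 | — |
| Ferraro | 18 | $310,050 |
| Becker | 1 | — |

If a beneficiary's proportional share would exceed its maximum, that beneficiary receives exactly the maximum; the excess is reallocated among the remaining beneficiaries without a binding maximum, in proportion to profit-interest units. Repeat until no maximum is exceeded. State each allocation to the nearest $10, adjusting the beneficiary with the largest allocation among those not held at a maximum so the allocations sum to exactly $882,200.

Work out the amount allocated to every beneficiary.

Vance: $381,430 | Ferraro: $310,050 | Becker: $190,720

Sum of profit-interest units: 21.
Pro-rata shares before constraints: Vance 84,019.05; Ferraro 756,171.43; Becker 42,009.52.
Capped: Ferraro ($310,050); residual $572,150 reallocated over remaining profit-interest units 3.
Shares after redistribution: Vance 381,433.33 → $381,430; Becker 190,716.67 → $190,720.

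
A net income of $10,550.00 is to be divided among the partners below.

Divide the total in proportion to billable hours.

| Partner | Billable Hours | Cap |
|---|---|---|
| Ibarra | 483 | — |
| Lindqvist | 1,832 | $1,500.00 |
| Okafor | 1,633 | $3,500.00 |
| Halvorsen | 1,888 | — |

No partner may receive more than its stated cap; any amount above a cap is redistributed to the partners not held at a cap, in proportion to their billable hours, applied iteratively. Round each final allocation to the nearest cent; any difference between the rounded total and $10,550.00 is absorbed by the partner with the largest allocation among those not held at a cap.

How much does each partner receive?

Sum of billable hours: 5,836.
Unconstrained shares: Ibarra 873.1408; Lindqvist 3,311.7889; Okafor 2,952.0476; Halvorsen 3,413.0226.
Capped: Lindqvist ($1,500.00); residual $9,050.00 reallocated over remaining billable hours 4,004.
Capped: Okafor ($3,500.00); residual $5,550.00 reallocated over remaining billable hours 2,371.
Shares after redistribution: Ibarra 1,130.5989 → $1,130.60; Halvorsen 4,419.4011 → $4,419.40.

Ibarra: $1,130.60 · Lindqvist: $1,500.00 · Okafor: $3,500.00 · Halvorsen: $4,419.40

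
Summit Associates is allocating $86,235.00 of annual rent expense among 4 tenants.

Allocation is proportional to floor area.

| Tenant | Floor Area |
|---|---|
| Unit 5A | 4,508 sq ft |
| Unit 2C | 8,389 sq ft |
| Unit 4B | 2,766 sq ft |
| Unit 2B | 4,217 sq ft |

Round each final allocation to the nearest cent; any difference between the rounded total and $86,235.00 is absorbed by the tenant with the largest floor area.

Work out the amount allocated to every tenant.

Total floor area = 4,508 + 8,389 + 2,766 + 4,217 = 19,880.
Proportional shares: Unit 5A 19,554.6972; Unit 2C 36,389.6084; Unit 4B 11,998.2902; Unit 2B 18,292.4042.
At nearest cent: Unit 5A $19,554.70; Unit 2C $36,389.61; Unit 4B $11,998.29; Unit 2B $18,292.40. Sum = $86,235.00.
Rounded total matches; no reconciliation needed.

Unit 5A: $19,554.70 · Unit 2C: $36,389.61 · Unit 4B: $11,998.29 · Unit 2B: $18,292.40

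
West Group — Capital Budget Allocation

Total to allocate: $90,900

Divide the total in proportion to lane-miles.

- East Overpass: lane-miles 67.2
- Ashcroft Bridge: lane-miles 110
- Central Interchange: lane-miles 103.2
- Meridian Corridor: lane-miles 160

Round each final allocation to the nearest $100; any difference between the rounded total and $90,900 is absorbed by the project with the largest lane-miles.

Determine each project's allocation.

East Overpass: $13,900 | Ashcroft Bridge: $22,700 | Central Interchange: $21,300 | Meridian Corridor: $33,000

Lane-miles total: 67.2 + 110 + 103.2 + 160 = 440.4.
Unrounded shares: East Overpass 13,870.30; Ashcroft Bridge 22,704.36; Central Interchange 21,300.82; Meridian Corridor 33,024.52.
At nearest $100: East Overpass $13,900; Ashcroft Bridge $22,700; Central Interchange $21,300; Meridian Corridor $33,000. Sum = $90,900.
Rounded total matches; no reconciliation needed.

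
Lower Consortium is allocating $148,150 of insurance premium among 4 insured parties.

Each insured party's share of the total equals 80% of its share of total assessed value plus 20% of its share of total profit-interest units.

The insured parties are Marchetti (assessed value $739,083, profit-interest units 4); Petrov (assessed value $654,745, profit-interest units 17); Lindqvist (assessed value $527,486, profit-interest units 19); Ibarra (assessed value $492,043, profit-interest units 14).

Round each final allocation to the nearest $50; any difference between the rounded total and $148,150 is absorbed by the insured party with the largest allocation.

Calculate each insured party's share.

Totals — assessed value 2,413,357, profit-interest units 54.
Combined weights (80% assessed value + 20% profit-interest units): Marchetti 0.2598; Petrov 0.2800; Lindqvist 0.2452; Ibarra 0.2150.
Pro-rata amounts: Marchetti 38,491.19; Petrov 41,482.50; Lindqvist 36,330.22; Ibarra 31,846.09.
After rounding ($50): Marchetti $38,500; Petrov $41,500; Lindqvist $36,350; Ibarra $31,850. Sum = $148,200.
Difference $148,150 − $148,200 = −$50 applied to largest allocation (Petrov): Petrov becomes $41,450.

Marchetti: $38,500; Petrov: $41,450; Lindqvist: $36,350; Ibarra: $31,850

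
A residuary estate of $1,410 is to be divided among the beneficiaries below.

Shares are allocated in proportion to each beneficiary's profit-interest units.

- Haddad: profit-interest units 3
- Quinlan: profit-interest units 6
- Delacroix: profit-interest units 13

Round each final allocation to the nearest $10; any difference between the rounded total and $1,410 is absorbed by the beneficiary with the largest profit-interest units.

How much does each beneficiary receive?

Total profit-interest units = 22.
Unrounded shares: Haddad 3/22 × $1,410 = 192.27; Quinlan 6/22 × $1,410 = 384.55; Delacroix 13/22 × $1,410 = 833.18.
Rounded to nearest $10: Haddad $190; Quinlan $380; Delacroix $830. Sum = $1,400.
Difference $1,410 − $1,400 = +$10 applied to largest profit-interest units (Delacroix): Delacroix becomes $840.

Haddad: $190 | Quinlan: $380 | Delacroix: $840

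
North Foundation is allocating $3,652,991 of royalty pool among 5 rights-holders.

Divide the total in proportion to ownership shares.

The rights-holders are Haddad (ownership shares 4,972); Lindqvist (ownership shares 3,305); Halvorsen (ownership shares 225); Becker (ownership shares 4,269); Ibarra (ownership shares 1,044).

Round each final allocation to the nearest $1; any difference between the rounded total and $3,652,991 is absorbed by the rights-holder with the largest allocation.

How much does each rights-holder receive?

Ownership shares total: 13,815.
Unrounded shares: Haddad 4,972/13,815 × $3,652,991 = 1,314,706.57; Lindqvist 3,305/13,815 × $3,652,991 = 873,914.97; Halvorsen 225/13,815 × $3,652,991 = 59,494.97; Becker 4,269/13,815 × $3,652,991 = 1,128,817.85; Ibarra 1,044/13,815 × $3,652,991 = 276,056.65.
After rounding ($1): Haddad $1,314,707; Lindqvist $873,915; Halvorsen $59,495; Becker $1,128,818; Ibarra $276,057. Sum = $3,652,992.
Difference $3,652,991 − $3,652,992 = −$1 applied to largest allocation (Haddad): Haddad becomes $1,314,706.

Haddad: $1,314,706 · Lindqvist: $873,915 · Halvorsen: $59,495 · Becker: $1,128,818 · Ibarra: $276,057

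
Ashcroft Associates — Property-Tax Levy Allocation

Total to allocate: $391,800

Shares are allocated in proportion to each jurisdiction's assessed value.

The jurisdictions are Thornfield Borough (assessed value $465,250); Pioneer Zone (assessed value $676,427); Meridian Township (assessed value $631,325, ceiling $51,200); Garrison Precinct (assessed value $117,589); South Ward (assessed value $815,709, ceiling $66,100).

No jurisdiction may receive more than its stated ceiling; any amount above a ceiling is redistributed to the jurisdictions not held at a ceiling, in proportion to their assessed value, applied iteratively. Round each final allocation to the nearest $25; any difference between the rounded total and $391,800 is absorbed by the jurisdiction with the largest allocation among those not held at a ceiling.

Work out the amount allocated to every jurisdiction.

Combined assessed value = 2,706,300.
Proportional shares (ignoring caps): Thornfield Borough 67,355.78; Pioneer Zone 97,928.57; Meridian Township 91,399.01; Garrison Precinct 17,023.75; South Ward 118,092.89.
Cap binds for Meridian Township ($51,200), South Ward ($66,100); remaining pool $274,500 reallocated over remaining assessed value 1,259,266.
Remaining shares: Thornfield Borough 101,417.12 → $101,425; Pioneer Zone 147,450.35 → $147,450; Garrison Precinct 25,632.54 → $25,625.

Thornfield Borough: $101,425; Pioneer Zone: $147,450; Meridian Township: $51,200; Garrison Precinct: $25,625; South Ward: $66,100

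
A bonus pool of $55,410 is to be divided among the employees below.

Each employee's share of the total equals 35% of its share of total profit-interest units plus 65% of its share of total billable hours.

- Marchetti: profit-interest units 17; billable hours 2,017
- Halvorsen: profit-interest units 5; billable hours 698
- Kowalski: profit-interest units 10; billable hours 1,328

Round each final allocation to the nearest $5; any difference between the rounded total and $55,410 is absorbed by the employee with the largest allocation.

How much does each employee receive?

Profit-interest units total 32; billable hours total 4,043.
Blended shares (35% profit-interest units + 65% billable hours): Marchetti 0.5102; Halvorsen 0.1669; Kowalski 0.3229.
Pro-rata amounts: Marchetti 28,270.96; Halvorsen 9,248.27; Kowalski 17,890.77.
Rounded to nearest $5: Marchetti $28,270; Halvorsen $9,250; Kowalski $17,890. Sum = $55,410.
Rounded total matches; no reconciliation needed.

Marchetti: $28,270 | Halvorsen: $9,250 | Kowalski: $17,890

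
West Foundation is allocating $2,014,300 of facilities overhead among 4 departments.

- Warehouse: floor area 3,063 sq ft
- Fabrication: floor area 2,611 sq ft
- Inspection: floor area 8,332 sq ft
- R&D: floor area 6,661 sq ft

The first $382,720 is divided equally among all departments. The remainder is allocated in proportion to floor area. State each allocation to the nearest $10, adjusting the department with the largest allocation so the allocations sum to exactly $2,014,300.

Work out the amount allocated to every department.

$382,720 shared equally gives $95,680 per department.
Remainder $1,631,580 by floor area (total 20,667): Warehouse 241,812.05 → $241,810; Fabrication 206,128.39 → $206,130; Inspection 657,779.29 → $657,780; R&D 525,860.28 → $525,860.
Totals: Warehouse $95,680 + $241,810 = $337,490; Fabrication $95,680 + $206,130 = $301,810; Inspection $95,680 + $657,780 = $753,460; R&D $95,680 + $525,860 = $621,540.

Warehouse: $337,490 | Fabrication: $301,810 | Inspection: $753,460 | R&D: $621,540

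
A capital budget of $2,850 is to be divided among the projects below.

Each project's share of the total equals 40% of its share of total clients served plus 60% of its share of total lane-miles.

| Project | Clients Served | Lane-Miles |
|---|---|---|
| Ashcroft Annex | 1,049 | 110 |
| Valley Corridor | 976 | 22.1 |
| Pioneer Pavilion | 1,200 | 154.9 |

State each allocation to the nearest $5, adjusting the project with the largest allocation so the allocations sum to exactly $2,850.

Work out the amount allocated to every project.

Ashcroft Annex: $1,025; Valley Corridor: $475; Pioneer Pavilion: $1,350

Totals — clients served 3,225, lane-miles 287.
Combined weights (40% clients served + 60% lane-miles): Ashcroft Annex 0.3601; Valley Corridor 0.1673; Pioneer Pavilion 0.4727.
Unrounded shares: Ashcroft Annex 1,026.21; Valley Corridor 476.68; Pioneer Pavilion 1,347.11.
After rounding ($5): Ashcroft Annex $1,025; Valley Corridor $475; Pioneer Pavilion $1,345. Sum = $2,845.
Difference $2,850 − $2,845 = +$5 applied to largest allocation (Pioneer Pavilion): Pioneer Pavilion becomes $1,350.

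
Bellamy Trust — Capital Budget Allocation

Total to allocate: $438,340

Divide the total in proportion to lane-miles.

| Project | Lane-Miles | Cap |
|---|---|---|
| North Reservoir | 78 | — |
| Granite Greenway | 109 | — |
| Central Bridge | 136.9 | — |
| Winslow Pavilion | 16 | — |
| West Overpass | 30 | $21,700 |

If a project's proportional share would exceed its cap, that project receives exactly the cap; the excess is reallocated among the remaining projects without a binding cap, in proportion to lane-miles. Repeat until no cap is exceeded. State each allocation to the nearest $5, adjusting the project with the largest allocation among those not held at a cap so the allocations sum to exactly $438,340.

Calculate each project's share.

Sum of lane-miles: 369.9.
Proportional shares (ignoring caps): North Reservoir 92,431.79; Granite Greenway 129,167.505; Central Bridge 162,229.65; Winslow Pavilion 18,960.37; West Overpass 35,550.69.
Cap binds for West Overpass ($21,700); balance $416,640 reallocated over remaining lane-miles 339.9.
Shares after redistribution: North Reservoir 95,610.24 → $95,610; Granite Greenway 133,609.18 → $133,610; Central Bridge 167,808.23 → $167,810; Winslow Pavilion 19,612.36 → $19,610.

North Reservoir: $95,610 · Granite Greenway: $133,610 · Central Bridge: $167,810 · Winslow Pavilion: $19,610 · West Overpass: $21,700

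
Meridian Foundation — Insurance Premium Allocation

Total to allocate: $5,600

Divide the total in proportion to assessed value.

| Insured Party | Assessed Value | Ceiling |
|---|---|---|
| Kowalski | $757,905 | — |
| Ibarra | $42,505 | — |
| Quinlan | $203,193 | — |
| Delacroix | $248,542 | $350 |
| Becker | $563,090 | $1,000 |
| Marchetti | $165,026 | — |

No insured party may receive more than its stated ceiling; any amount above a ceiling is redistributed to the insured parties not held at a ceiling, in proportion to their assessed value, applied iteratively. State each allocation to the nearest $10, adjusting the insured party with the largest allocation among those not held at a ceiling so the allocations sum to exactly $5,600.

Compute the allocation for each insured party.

Assessed value total: 1,980,261.
Proportional shares (ignoring caps): Kowalski 2,143.29; Ibarra 120.20; Quinlan 574.61; Delacroix 702.85; Becker 1,592.37; Marchetti 466.68.
Held at cap: Delacroix ($350), Becker ($1,000); remaining pool $4,250 reallocated over remaining assessed value 1,168,629.
Shares after redistribution: Kowalski 2,756.30 → $2,760; Ibarra 154.58 → $150; Quinlan 738.96 → $740; Marchetti 600.16 → $600.

Kowalski: $2,760 | Ibarra: $150 | Quinlan: $740 | Delacroix: $350 | Becker: $1,000 | Marchetti: $600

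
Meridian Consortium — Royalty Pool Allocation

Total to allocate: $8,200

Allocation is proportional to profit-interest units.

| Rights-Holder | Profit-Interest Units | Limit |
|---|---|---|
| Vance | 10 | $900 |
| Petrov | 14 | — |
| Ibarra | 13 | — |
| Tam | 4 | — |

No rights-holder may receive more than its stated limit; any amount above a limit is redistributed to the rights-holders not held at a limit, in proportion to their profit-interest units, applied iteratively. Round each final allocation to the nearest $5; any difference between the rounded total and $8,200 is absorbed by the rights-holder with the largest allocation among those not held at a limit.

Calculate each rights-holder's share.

Vance: $900 | Petrov: $3,300 | Ibarra: $3,060 | Tam: $940

Profit-interest units total: 41.
Unconstrained shares: Vance 2,000.00; Petrov 2,800.00; Ibarra 2,600.00; Tam 800.00.
Cap binds for Vance ($900); balance $7,300 reallocated over remaining profit-interest units 31.
Remaining shares: Petrov 3,296.77 → $3,295; Ibarra 3,061.29 → $3,060; Tam 941.94 → $940.
Rounding difference +$5 applied to Petrov → $3,300.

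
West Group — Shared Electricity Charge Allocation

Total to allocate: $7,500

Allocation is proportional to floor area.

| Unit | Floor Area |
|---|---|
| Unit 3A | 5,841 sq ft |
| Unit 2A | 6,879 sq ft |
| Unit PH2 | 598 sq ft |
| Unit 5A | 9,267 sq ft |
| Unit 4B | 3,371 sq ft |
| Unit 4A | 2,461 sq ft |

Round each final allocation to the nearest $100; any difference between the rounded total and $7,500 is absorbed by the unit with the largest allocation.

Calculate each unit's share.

Unit 3A: $1,500; Unit 2A: $1,800; Unit PH2: $200; Unit 5A: $2,500; Unit 4B: $900; Unit 4A: $600

Total floor area = 28,417.
Unrounded shares: Unit 3A 5,841/28,417 × $7,500 = 1,541.59; Unit 2A 6,879/28,417 × $7,500 = 1,815.55; Unit PH2 598/28,417 × $7,500 = 157.83; Unit 5A 9,267/28,417 × $7,500 = 2,445.81; Unit 4B 3,371/28,417 × $7,500 = 889.70; Unit 4A 2,461/28,417 × $7,500 = 649.52.
Rounded to nearest $100: Unit 3A $1,500; Unit 2A $1,800; Unit PH2 $200; Unit 5A $2,400; Unit 4B $900; Unit 4A $600. Sum = $7,400.
Difference $7,500 − $7,400 = +$100 applied to largest allocation (Unit 5A): Unit 5A becomes $2,500.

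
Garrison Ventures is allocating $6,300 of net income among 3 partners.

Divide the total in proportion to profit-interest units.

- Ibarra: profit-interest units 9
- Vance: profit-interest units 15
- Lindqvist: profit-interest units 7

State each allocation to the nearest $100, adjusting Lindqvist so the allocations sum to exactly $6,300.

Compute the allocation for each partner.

Combined profit-interest units = 31.
Unrounded shares: Ibarra 9/31 × $6,300 = 1,829.03; Vance 15/31 × $6,300 = 3,048.39; Lindqvist 7/31 × $6,300 = 1,422.58.
After rounding ($100): Ibarra $1,800; Vance $3,000; Lindqvist $1,400. Sum = $6,200.
Difference $6,300 − $6,200 = +$100 applied to Lindqvist: Lindqvist becomes $1,500.

Ibarra: $1,800 · Vance: $3,000 · Lindqvist: $1,500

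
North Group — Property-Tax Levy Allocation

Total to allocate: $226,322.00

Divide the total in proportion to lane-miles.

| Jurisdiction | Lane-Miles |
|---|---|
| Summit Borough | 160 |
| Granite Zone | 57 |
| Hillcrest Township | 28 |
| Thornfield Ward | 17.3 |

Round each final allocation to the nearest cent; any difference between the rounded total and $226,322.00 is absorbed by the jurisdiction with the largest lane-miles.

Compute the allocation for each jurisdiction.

Summit Borough: $138,053.83 | Granite Zone: $49,181.68 | Hillcrest Township: $24,159.42 | Thornfield Ward: $14,927.07

Sum of lane-miles: 160 + 57 + 28 + 17.3 = 262.3.
Pro-rata amounts: Summit Borough 138,053.8315; Granite Zone 49,181.6775; Hillcrest Township 24,159.4205; Thornfield Ward 14,927.0705.
After rounding (cent): Summit Borough $138,053.83; Granite Zone $49,181.68; Hillcrest Township $24,159.42; Thornfield Ward $14,927.07. Sum = $226,322.00.
Rounded total matches; no reconciliation needed.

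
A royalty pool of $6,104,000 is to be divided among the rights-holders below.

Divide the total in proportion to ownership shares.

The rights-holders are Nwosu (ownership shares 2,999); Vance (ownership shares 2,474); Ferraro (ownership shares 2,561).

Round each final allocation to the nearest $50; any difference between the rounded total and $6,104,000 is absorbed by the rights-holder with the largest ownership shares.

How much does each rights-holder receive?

Nwosu: $2,278,600 | Vance: $1,879,650 | Ferraro: $1,945,750

Ownership shares total: 2,999 + 2,474 + 2,561 = 8,034.
Proportional shares: Nwosu 2,278,553.15; Vance 1,879,673.39; Ferraro 1,945,773.46.
At nearest $50: Nwosu $2,278,550; Vance $1,879,650; Ferraro $1,945,750. Sum = $6,103,950.
Difference $6,104,000 − $6,103,950 = +$50 applied to largest ownership shares (Nwosu): Nwosu becomes $2,278,600.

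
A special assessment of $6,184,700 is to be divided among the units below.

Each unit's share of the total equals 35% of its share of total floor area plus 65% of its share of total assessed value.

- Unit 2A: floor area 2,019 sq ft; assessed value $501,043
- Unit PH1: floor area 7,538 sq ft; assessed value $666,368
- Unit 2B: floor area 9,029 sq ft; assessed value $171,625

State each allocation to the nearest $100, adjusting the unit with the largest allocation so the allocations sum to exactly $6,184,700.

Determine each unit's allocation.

Totals — floor area 18,586, assessed value 1,339,036.
Composite weights (35% floor area + 65% assessed value): Unit 2A 0.2812; Unit PH1 0.4654; Unit 2B 0.2533.
Proportional shares: Unit 2A 1,739,377.43; Unit PH1 2,878,494.49; Unit 2B 1,566,828.08.
After rounding ($100): Unit 2A $1,739,400; Unit PH1 $2,878,500; Unit 2B $1,566,800. Sum = $6,184,700.
Sum already equals the total — no adjustment.

Unit 2A: $1,739,400 | Unit PH1: $2,878,500 | Unit 2B: $1,566,800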